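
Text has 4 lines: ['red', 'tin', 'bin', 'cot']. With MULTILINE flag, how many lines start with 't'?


With MULTILINE flag, ^ matches the start of each line.
Lines: ['red', 'tin', 'bin', 'cot']
Checking which lines start with 't':
  Line 1: 'red' -> no
  Line 2: 'tin' -> MATCH
  Line 3: 'bin' -> no
  Line 4: 'cot' -> no
Matching lines: ['tin']
Count: 1

1


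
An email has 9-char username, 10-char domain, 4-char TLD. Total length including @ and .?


An email address has format: username@domain.tld
Username length: 9
'@' character: 1
Domain length: 10
'.' character: 1
TLD length: 4
Total = 9 + 1 + 10 + 1 + 4 = 25

25


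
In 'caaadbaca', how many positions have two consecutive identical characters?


Looking for consecutive identical characters in 'caaadbaca':
  pos 0-1: 'c' vs 'a' -> different
  pos 1-2: 'a' vs 'a' -> MATCH ('aa')
  pos 2-3: 'a' vs 'a' -> MATCH ('aa')
  pos 3-4: 'a' vs 'd' -> different
  pos 4-5: 'd' vs 'b' -> different
  pos 5-6: 'b' vs 'a' -> different
  pos 6-7: 'a' vs 'c' -> different
  pos 7-8: 'c' vs 'a' -> different
Consecutive identical pairs: ['aa', 'aa']
Count: 2

2


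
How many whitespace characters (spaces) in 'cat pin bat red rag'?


\s matches whitespace characters (spaces, tabs, etc.).
Text: 'cat pin bat red rag'
This text has 5 words separated by spaces.
Number of spaces = number of words - 1 = 5 - 1 = 4

4


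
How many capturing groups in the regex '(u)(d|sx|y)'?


To count capturing groups, count each '(' that starts a group.
Pattern: '(u)(d|sx|y)'
Walking through the pattern:
  Position 0: '(' -> group #1
  Position 3: '(' -> group #2
Total capturing groups: 2

2


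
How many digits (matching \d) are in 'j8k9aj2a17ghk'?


\d matches any digit 0-9.
Scanning 'j8k9aj2a17ghk':
  pos 1: '8' -> DIGIT
  pos 3: '9' -> DIGIT
  pos 6: '2' -> DIGIT
  pos 8: '1' -> DIGIT
  pos 9: '7' -> DIGIT
Digits found: ['8', '9', '2', '1', '7']
Total: 5

5


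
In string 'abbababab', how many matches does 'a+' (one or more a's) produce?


Pattern 'a+' matches one or more consecutive a's.
String: 'abbababab'
Scanning for runs of a:
  Match 1: 'a' (length 1)
  Match 2: 'a' (length 1)
  Match 3: 'a' (length 1)
  Match 4: 'a' (length 1)
Total matches: 4

4


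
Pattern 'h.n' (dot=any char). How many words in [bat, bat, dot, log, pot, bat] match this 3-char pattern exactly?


Pattern 'h.n' means: starts with 'h', any single char, ends with 'n'.
Checking each word (must be exactly 3 chars):
  'bat' (len=3): no
  'bat' (len=3): no
  'dot' (len=3): no
  'log' (len=3): no
  'pot' (len=3): no
  'bat' (len=3): no
Matching words: []
Total: 0

0


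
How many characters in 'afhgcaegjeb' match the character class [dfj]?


Character class [dfj] matches any of: {d, f, j}
Scanning string 'afhgcaegjeb' character by character:
  pos 0: 'a' -> no
  pos 1: 'f' -> MATCH
  pos 2: 'h' -> no
  pos 3: 'g' -> no
  pos 4: 'c' -> no
  pos 5: 'a' -> no
  pos 6: 'e' -> no
  pos 7: 'g' -> no
  pos 8: 'j' -> MATCH
  pos 9: 'e' -> no
  pos 10: 'b' -> no
Total matches: 2

2


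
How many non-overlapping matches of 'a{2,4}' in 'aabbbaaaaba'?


Pattern 'a{2,4}' matches between 2 and 4 consecutive a's (greedy).
String: 'aabbbaaaaba'
Finding runs of a's and applying greedy matching:
  Run at pos 0: 'aa' (length 2)
  Run at pos 5: 'aaaa' (length 4)
  Run at pos 10: 'a' (length 1)
Matches: ['aa', 'aaaa']
Count: 2

2


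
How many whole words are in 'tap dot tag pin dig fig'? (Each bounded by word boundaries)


Word boundaries (\b) mark the start/end of each word.
Text: 'tap dot tag pin dig fig'
Splitting by whitespace:
  Word 1: 'tap'
  Word 2: 'dot'
  Word 3: 'tag'
  Word 4: 'pin'
  Word 5: 'dig'
  Word 6: 'fig'
Total whole words: 6

6


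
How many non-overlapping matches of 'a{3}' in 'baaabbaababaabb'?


Pattern 'a{3}' matches exactly 3 consecutive a's (greedy, non-overlapping).
String: 'baaabbaababaabb'
Scanning for runs of a's:
  Run at pos 1: 'aaa' (length 3) -> 1 match(es)
  Run at pos 6: 'aa' (length 2) -> 0 match(es)
  Run at pos 9: 'a' (length 1) -> 0 match(es)
  Run at pos 11: 'aa' (length 2) -> 0 match(es)
Matches found: ['aaa']
Total: 1

1


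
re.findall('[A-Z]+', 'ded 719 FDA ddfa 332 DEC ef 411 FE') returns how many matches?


Pattern '[A-Z]+' finds one or more uppercase letters.
Text: 'ded 719 FDA ddfa 332 DEC ef 411 FE'
Scanning for matches:
  Match 1: 'FDA'
  Match 2: 'DEC'
  Match 3: 'FE'
Total matches: 3

3


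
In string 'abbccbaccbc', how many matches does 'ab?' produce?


Pattern 'ab?' matches 'a' optionally followed by 'b'.
String: 'abbccbaccbc'
Scanning left to right for 'a' then checking next char:
  Match 1: 'ab' (a followed by b)
  Match 2: 'a' (a not followed by b)
Total matches: 2

2


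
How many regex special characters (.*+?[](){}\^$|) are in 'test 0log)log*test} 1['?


Regex special characters are: . * + ? [ ] ( ) { } \ ^ $ |
Scanning 'test 0log)log*test} 1[':
  pos 9: ')' -> SPECIAL
  pos 13: '*' -> SPECIAL
  pos 18: '}' -> SPECIAL
  pos 21: '[' -> SPECIAL
Special chars found: [')', '*', '}', '[']
Total: 4

4


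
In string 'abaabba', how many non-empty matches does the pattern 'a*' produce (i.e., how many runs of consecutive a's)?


Pattern 'a*' matches zero or more a's. We want non-empty runs of consecutive a's.
String: 'abaabba'
Walking through the string to find runs of a's:
  Run 1: positions 0-0 -> 'a'
  Run 2: positions 2-3 -> 'aa'
  Run 3: positions 6-6 -> 'a'
Non-empty runs found: ['a', 'aa', 'a']
Count: 3

3


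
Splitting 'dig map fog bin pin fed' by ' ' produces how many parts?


Splitting by ' ' breaks the string at each occurrence of the separator.
Text: 'dig map fog bin pin fed'
Parts after split:
  Part 1: 'dig'
  Part 2: 'map'
  Part 3: 'fog'
  Part 4: 'bin'
  Part 5: 'pin'
  Part 6: 'fed'
Total parts: 6

6


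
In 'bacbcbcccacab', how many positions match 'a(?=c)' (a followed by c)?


Lookahead 'a(?=c)' matches 'a' only when followed by 'c'.
String: 'bacbcbcccacab'
Checking each position where char is 'a':
  pos 1: 'a' -> MATCH (next='c')
  pos 9: 'a' -> MATCH (next='c')
  pos 11: 'a' -> no (next='b')
Matching positions: [1, 9]
Count: 2

2


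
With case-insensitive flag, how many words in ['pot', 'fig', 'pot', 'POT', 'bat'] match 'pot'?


Case-insensitive matching: compare each word's lowercase form to 'pot'.
  'pot' -> lower='pot' -> MATCH
  'fig' -> lower='fig' -> no
  'pot' -> lower='pot' -> MATCH
  'POT' -> lower='pot' -> MATCH
  'bat' -> lower='bat' -> no
Matches: ['pot', 'pot', 'POT']
Count: 3

3


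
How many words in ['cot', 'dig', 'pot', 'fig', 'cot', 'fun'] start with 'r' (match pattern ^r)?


Pattern ^r anchors to start of word. Check which words begin with 'r':
  'cot' -> no
  'dig' -> no
  'pot' -> no
  'fig' -> no
  'cot' -> no
  'fun' -> no
Matching words: []
Count: 0

0


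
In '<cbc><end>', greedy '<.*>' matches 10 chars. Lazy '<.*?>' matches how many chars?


Greedy '<.*>' tries to match as MUCH as possible.
Lazy '<.*?>' tries to match as LITTLE as possible.

String: '<cbc><end>'
Greedy '<.*>' starts at first '<' and extends to the LAST '>': '<cbc><end>' (10 chars)
Lazy '<.*?>' starts at first '<' and stops at the FIRST '>': '<cbc>' (5 chars)

5


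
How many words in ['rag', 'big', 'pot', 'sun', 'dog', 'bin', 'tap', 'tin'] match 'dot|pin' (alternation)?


Alternation 'dot|pin' matches either 'dot' or 'pin'.
Checking each word:
  'rag' -> no
  'big' -> no
  'pot' -> no
  'sun' -> no
  'dog' -> no
  'bin' -> no
  'tap' -> no
  'tin' -> no
Matches: []
Count: 0

0


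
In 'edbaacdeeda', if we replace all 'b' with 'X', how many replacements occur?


re.sub('b', 'X', text) replaces every occurrence of 'b' with 'X'.
Text: 'edbaacdeeda'
Scanning for 'b':
  pos 2: 'b' -> replacement #1
Total replacements: 1

1


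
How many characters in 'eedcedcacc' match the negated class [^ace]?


Negated class [^ace] matches any char NOT in {a, c, e}
Scanning 'eedcedcacc':
  pos 0: 'e' -> no (excluded)
  pos 1: 'e' -> no (excluded)
  pos 2: 'd' -> MATCH
  pos 3: 'c' -> no (excluded)
  pos 4: 'e' -> no (excluded)
  pos 5: 'd' -> MATCH
  pos 6: 'c' -> no (excluded)
  pos 7: 'a' -> no (excluded)
  pos 8: 'c' -> no (excluded)
  pos 9: 'c' -> no (excluded)
Total matches: 2

2


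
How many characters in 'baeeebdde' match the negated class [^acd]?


Negated class [^acd] matches any char NOT in {a, c, d}
Scanning 'baeeebdde':
  pos 0: 'b' -> MATCH
  pos 1: 'a' -> no (excluded)
  pos 2: 'e' -> MATCH
  pos 3: 'e' -> MATCH
  pos 4: 'e' -> MATCH
  pos 5: 'b' -> MATCH
  pos 6: 'd' -> no (excluded)
  pos 7: 'd' -> no (excluded)
  pos 8: 'e' -> MATCH
Total matches: 6

6


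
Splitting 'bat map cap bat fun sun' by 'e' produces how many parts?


Splitting by 'e' breaks the string at each occurrence of the separator.
Text: 'bat map cap bat fun sun'
Parts after split:
  Part 1: 'bat map cap bat fun sun'
Total parts: 1

1


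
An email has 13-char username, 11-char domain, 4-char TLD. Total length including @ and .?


An email address has format: username@domain.tld
Username length: 13
'@' character: 1
Domain length: 11
'.' character: 1
TLD length: 4
Total = 13 + 1 + 11 + 1 + 4 = 30

30


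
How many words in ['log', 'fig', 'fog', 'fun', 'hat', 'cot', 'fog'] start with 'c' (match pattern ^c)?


Pattern ^c anchors to start of word. Check which words begin with 'c':
  'log' -> no
  'fig' -> no
  'fog' -> no
  'fun' -> no
  'hat' -> no
  'cot' -> MATCH (starts with 'c')
  'fog' -> no
Matching words: ['cot']
Count: 1

1


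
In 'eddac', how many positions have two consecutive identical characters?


Looking for consecutive identical characters in 'eddac':
  pos 0-1: 'e' vs 'd' -> different
  pos 1-2: 'd' vs 'd' -> MATCH ('dd')
  pos 2-3: 'd' vs 'a' -> different
  pos 3-4: 'a' vs 'c' -> different
Consecutive identical pairs: ['dd']
Count: 1

1


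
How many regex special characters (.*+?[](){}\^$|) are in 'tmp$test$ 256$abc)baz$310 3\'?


Regex special characters are: . * + ? [ ] ( ) { } \ ^ $ |
Scanning 'tmp$test$ 256$abc)baz$310 3\':
  pos 3: '$' -> SPECIAL
  pos 8: '$' -> SPECIAL
  pos 13: '$' -> SPECIAL
  pos 17: ')' -> SPECIAL
  pos 21: '$' -> SPECIAL
  pos 27: '\' -> SPECIAL
Special chars found: ['$', '$', '$', ')', '$', '\\']
Total: 6

6


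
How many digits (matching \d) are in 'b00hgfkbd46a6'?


\d matches any digit 0-9.
Scanning 'b00hgfkbd46a6':
  pos 1: '0' -> DIGIT
  pos 2: '0' -> DIGIT
  pos 9: '4' -> DIGIT
  pos 10: '6' -> DIGIT
  pos 12: '6' -> DIGIT
Digits found: ['0', '0', '4', '6', '6']
Total: 5

5


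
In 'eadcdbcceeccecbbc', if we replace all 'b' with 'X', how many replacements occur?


re.sub('b', 'X', text) replaces every occurrence of 'b' with 'X'.
Text: 'eadcdbcceeccecbbc'
Scanning for 'b':
  pos 5: 'b' -> replacement #1
  pos 14: 'b' -> replacement #2
  pos 15: 'b' -> replacement #3
Total replacements: 3

3


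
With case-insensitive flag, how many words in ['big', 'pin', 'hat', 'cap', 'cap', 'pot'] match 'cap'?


Case-insensitive matching: compare each word's lowercase form to 'cap'.
  'big' -> lower='big' -> no
  'pin' -> lower='pin' -> no
  'hat' -> lower='hat' -> no
  'cap' -> lower='cap' -> MATCH
  'cap' -> lower='cap' -> MATCH
  'pot' -> lower='pot' -> no
Matches: ['cap', 'cap']
Count: 2

2


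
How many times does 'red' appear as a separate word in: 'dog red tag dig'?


Scanning each word for exact match 'red':
  Word 1: 'dog' -> no
  Word 2: 'red' -> MATCH
  Word 3: 'tag' -> no
  Word 4: 'dig' -> no
Total matches: 1

1


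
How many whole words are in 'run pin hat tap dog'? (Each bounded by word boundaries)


Word boundaries (\b) mark the start/end of each word.
Text: 'run pin hat tap dog'
Splitting by whitespace:
  Word 1: 'run'
  Word 2: 'pin'
  Word 3: 'hat'
  Word 4: 'tap'
  Word 5: 'dog'
Total whole words: 5

5


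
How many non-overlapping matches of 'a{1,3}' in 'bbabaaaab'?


Pattern 'a{1,3}' matches between 1 and 3 consecutive a's (greedy).
String: 'bbabaaaab'
Finding runs of a's and applying greedy matching:
  Run at pos 2: 'a' (length 1)
  Run at pos 4: 'aaaa' (length 4)
Matches: ['a', 'aaa', 'a']
Count: 3

3


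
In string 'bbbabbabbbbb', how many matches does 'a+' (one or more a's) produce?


Pattern 'a+' matches one or more consecutive a's.
String: 'bbbabbabbbbb'
Scanning for runs of a:
  Match 1: 'a' (length 1)
  Match 2: 'a' (length 1)
Total matches: 2

2


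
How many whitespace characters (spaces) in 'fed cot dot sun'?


\s matches whitespace characters (spaces, tabs, etc.).
Text: 'fed cot dot sun'
This text has 4 words separated by spaces.
Number of spaces = number of words - 1 = 4 - 1 = 3

3


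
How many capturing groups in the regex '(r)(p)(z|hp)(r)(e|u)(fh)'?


To count capturing groups, count each '(' that starts a group.
Pattern: '(r)(p)(z|hp)(r)(e|u)(fh)'
Walking through the pattern:
  Position 0: '(' -> group #1
  Position 3: '(' -> group #2
  Position 6: '(' -> group #3
  Position 12: '(' -> group #4
  Position 15: '(' -> group #5
  Position 20: '(' -> group #6
Total capturing groups: 6

6


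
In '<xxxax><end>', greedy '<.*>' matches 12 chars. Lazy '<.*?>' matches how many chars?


Greedy '<.*>' tries to match as MUCH as possible.
Lazy '<.*?>' tries to match as LITTLE as possible.

String: '<xxxax><end>'
Greedy '<.*>' starts at first '<' and extends to the LAST '>': '<xxxax><end>' (12 chars)
Lazy '<.*?>' starts at first '<' and stops at the FIRST '>': '<xxxax>' (7 chars)

7


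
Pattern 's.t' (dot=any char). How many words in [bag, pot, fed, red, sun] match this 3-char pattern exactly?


Pattern 's.t' means: starts with 's', any single char, ends with 't'.
Checking each word (must be exactly 3 chars):
  'bag' (len=3): no
  'pot' (len=3): no
  'fed' (len=3): no
  'red' (len=3): no
  'sun' (len=3): no
Matching words: []
Total: 0

0


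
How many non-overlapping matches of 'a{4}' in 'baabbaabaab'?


Pattern 'a{4}' matches exactly 4 consecutive a's (greedy, non-overlapping).
String: 'baabbaabaab'
Scanning for runs of a's:
  Run at pos 1: 'aa' (length 2) -> 0 match(es)
  Run at pos 5: 'aa' (length 2) -> 0 match(es)
  Run at pos 8: 'aa' (length 2) -> 0 match(es)
Matches found: []
Total: 0

0


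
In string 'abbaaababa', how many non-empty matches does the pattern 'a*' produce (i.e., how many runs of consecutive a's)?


Pattern 'a*' matches zero or more a's. We want non-empty runs of consecutive a's.
String: 'abbaaababa'
Walking through the string to find runs of a's:
  Run 1: positions 0-0 -> 'a'
  Run 2: positions 3-5 -> 'aaa'
  Run 3: positions 7-7 -> 'a'
  Run 4: positions 9-9 -> 'a'
Non-empty runs found: ['a', 'aaa', 'a', 'a']
Count: 4

4


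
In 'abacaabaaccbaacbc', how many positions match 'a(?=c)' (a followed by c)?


Lookahead 'a(?=c)' matches 'a' only when followed by 'c'.
String: 'abacaabaaccbaacbc'
Checking each position where char is 'a':
  pos 0: 'a' -> no (next='b')
  pos 2: 'a' -> MATCH (next='c')
  pos 4: 'a' -> no (next='a')
  pos 5: 'a' -> no (next='b')
  pos 7: 'a' -> no (next='a')
  pos 8: 'a' -> MATCH (next='c')
  pos 12: 'a' -> no (next='a')
  pos 13: 'a' -> MATCH (next='c')
Matching positions: [2, 8, 13]
Count: 3

3


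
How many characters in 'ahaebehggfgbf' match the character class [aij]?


Character class [aij] matches any of: {a, i, j}
Scanning string 'ahaebehggfgbf' character by character:
  pos 0: 'a' -> MATCH
  pos 1: 'h' -> no
  pos 2: 'a' -> MATCH
  pos 3: 'e' -> no
  pos 4: 'b' -> no
  pos 5: 'e' -> no
  pos 6: 'h' -> no
  pos 7: 'g' -> no
  pos 8: 'g' -> no
  pos 9: 'f' -> no
  pos 10: 'g' -> no
  pos 11: 'b' -> no
  pos 12: 'f' -> no
Total matches: 2

2


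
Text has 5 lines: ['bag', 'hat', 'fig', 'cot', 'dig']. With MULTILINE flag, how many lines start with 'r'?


With MULTILINE flag, ^ matches the start of each line.
Lines: ['bag', 'hat', 'fig', 'cot', 'dig']
Checking which lines start with 'r':
  Line 1: 'bag' -> no
  Line 2: 'hat' -> no
  Line 3: 'fig' -> no
  Line 4: 'cot' -> no
  Line 5: 'dig' -> no
Matching lines: []
Count: 0

0


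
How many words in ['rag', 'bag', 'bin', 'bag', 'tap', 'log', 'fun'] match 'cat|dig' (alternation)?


Alternation 'cat|dig' matches either 'cat' or 'dig'.
Checking each word:
  'rag' -> no
  'bag' -> no
  'bin' -> no
  'bag' -> no
  'tap' -> no
  'log' -> no
  'fun' -> no
Matches: []
Count: 0

0


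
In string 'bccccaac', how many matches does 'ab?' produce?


Pattern 'ab?' matches 'a' optionally followed by 'b'.
String: 'bccccaac'
Scanning left to right for 'a' then checking next char:
  Match 1: 'a' (a not followed by b)
  Match 2: 'a' (a not followed by b)
Total matches: 2

2


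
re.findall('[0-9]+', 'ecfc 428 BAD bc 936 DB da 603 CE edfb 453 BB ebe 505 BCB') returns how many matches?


Pattern '[0-9]+' finds one or more digits.
Text: 'ecfc 428 BAD bc 936 DB da 603 CE edfb 453 BB ebe 505 BCB'
Scanning for matches:
  Match 1: '428'
  Match 2: '936'
  Match 3: '603'
  Match 4: '453'
  Match 5: '505'
Total matches: 5

5


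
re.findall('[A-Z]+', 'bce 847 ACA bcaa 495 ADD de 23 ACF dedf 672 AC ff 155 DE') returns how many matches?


Pattern '[A-Z]+' finds one or more uppercase letters.
Text: 'bce 847 ACA bcaa 495 ADD de 23 ACF dedf 672 AC ff 155 DE'
Scanning for matches:
  Match 1: 'ACA'
  Match 2: 'ADD'
  Match 3: 'ACF'
  Match 4: 'AC'
  Match 5: 'DE'
Total matches: 5

5


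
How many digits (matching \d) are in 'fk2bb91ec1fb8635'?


\d matches any digit 0-9.
Scanning 'fk2bb91ec1fb8635':
  pos 2: '2' -> DIGIT
  pos 5: '9' -> DIGIT
  pos 6: '1' -> DIGIT
  pos 9: '1' -> DIGIT
  pos 12: '8' -> DIGIT
  pos 13: '6' -> DIGIT
  pos 14: '3' -> DIGIT
  pos 15: '5' -> DIGIT
Digits found: ['2', '9', '1', '1', '8', '6', '3', '5']
Total: 8

8


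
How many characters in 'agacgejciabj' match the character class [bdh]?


Character class [bdh] matches any of: {b, d, h}
Scanning string 'agacgejciabj' character by character:
  pos 0: 'a' -> no
  pos 1: 'g' -> no
  pos 2: 'a' -> no
  pos 3: 'c' -> no
  pos 4: 'g' -> no
  pos 5: 'e' -> no
  pos 6: 'j' -> no
  pos 7: 'c' -> no
  pos 8: 'i' -> no
  pos 9: 'a' -> no
  pos 10: 'b' -> MATCH
  pos 11: 'j' -> no
Total matches: 1

1


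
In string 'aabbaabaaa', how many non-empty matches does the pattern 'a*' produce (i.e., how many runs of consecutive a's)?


Pattern 'a*' matches zero or more a's. We want non-empty runs of consecutive a's.
String: 'aabbaabaaa'
Walking through the string to find runs of a's:
  Run 1: positions 0-1 -> 'aa'
  Run 2: positions 4-5 -> 'aa'
  Run 3: positions 7-9 -> 'aaa'
Non-empty runs found: ['aa', 'aa', 'aaa']
Count: 3

3


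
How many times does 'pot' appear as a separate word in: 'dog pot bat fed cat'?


Scanning each word for exact match 'pot':
  Word 1: 'dog' -> no
  Word 2: 'pot' -> MATCH
  Word 3: 'bat' -> no
  Word 4: 'fed' -> no
  Word 5: 'cat' -> no
Total matches: 1

1


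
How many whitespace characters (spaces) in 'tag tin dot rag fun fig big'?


\s matches whitespace characters (spaces, tabs, etc.).
Text: 'tag tin dot rag fun fig big'
This text has 7 words separated by spaces.
Number of spaces = number of words - 1 = 7 - 1 = 6

6


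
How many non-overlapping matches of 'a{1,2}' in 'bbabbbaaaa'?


Pattern 'a{1,2}' matches between 1 and 2 consecutive a's (greedy).
String: 'bbabbbaaaa'
Finding runs of a's and applying greedy matching:
  Run at pos 2: 'a' (length 1)
  Run at pos 6: 'aaaa' (length 4)
Matches: ['a', 'aa', 'aa']
Count: 3

3


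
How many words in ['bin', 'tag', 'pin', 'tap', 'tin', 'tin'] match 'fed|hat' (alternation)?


Alternation 'fed|hat' matches either 'fed' or 'hat'.
Checking each word:
  'bin' -> no
  'tag' -> no
  'pin' -> no
  'tap' -> no
  'tin' -> no
  'tin' -> no
Matches: []
Count: 0

0


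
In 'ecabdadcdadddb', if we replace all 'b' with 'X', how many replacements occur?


re.sub('b', 'X', text) replaces every occurrence of 'b' with 'X'.
Text: 'ecabdadcdadddb'
Scanning for 'b':
  pos 3: 'b' -> replacement #1
  pos 13: 'b' -> replacement #2
Total replacements: 2

2


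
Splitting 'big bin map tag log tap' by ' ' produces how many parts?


Splitting by ' ' breaks the string at each occurrence of the separator.
Text: 'big bin map tag log tap'
Parts after split:
  Part 1: 'big'
  Part 2: 'bin'
  Part 3: 'map'
  Part 4: 'tag'
  Part 5: 'log'
  Part 6: 'tap'
Total parts: 6

6


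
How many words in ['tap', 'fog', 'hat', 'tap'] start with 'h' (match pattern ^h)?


Pattern ^h anchors to start of word. Check which words begin with 'h':
  'tap' -> no
  'fog' -> no
  'hat' -> MATCH (starts with 'h')
  'tap' -> no
Matching words: ['hat']
Count: 1

1


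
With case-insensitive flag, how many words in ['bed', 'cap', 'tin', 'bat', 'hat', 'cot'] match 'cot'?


Case-insensitive matching: compare each word's lowercase form to 'cot'.
  'bed' -> lower='bed' -> no
  'cap' -> lower='cap' -> no
  'tin' -> lower='tin' -> no
  'bat' -> lower='bat' -> no
  'hat' -> lower='hat' -> no
  'cot' -> lower='cot' -> MATCH
Matches: ['cot']
Count: 1

1


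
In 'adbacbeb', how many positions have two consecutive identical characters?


Looking for consecutive identical characters in 'adbacbeb':
  pos 0-1: 'a' vs 'd' -> different
  pos 1-2: 'd' vs 'b' -> different
  pos 2-3: 'b' vs 'a' -> different
  pos 3-4: 'a' vs 'c' -> different
  pos 4-5: 'c' vs 'b' -> different
  pos 5-6: 'b' vs 'e' -> different
  pos 6-7: 'e' vs 'b' -> different
Consecutive identical pairs: []
Count: 0

0


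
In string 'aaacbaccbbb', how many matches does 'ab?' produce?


Pattern 'ab?' matches 'a' optionally followed by 'b'.
String: 'aaacbaccbbb'
Scanning left to right for 'a' then checking next char:
  Match 1: 'a' (a not followed by b)
  Match 2: 'a' (a not followed by b)
  Match 3: 'a' (a not followed by b)
  Match 4: 'a' (a not followed by b)
Total matches: 4

4


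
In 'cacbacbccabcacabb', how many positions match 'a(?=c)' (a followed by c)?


Lookahead 'a(?=c)' matches 'a' only when followed by 'c'.
String: 'cacbacbccabcacabb'
Checking each position where char is 'a':
  pos 1: 'a' -> MATCH (next='c')
  pos 4: 'a' -> MATCH (next='c')
  pos 9: 'a' -> no (next='b')
  pos 12: 'a' -> MATCH (next='c')
  pos 14: 'a' -> no (next='b')
Matching positions: [1, 4, 12]
Count: 3

3


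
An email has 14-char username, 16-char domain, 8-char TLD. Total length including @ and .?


An email address has format: username@domain.tld
Username length: 14
'@' character: 1
Domain length: 16
'.' character: 1
TLD length: 8
Total = 14 + 1 + 16 + 1 + 8 = 40

40


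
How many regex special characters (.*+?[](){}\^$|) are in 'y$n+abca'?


Regex special characters are: . * + ? [ ] ( ) { } \ ^ $ |
Scanning 'y$n+abca':
  pos 1: '$' -> SPECIAL
  pos 3: '+' -> SPECIAL
Special chars found: ['$', '+']
Total: 2

2


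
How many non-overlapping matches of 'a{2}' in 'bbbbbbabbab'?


Pattern 'a{2}' matches exactly 2 consecutive a's (greedy, non-overlapping).
String: 'bbbbbbabbab'
Scanning for runs of a's:
  Run at pos 6: 'a' (length 1) -> 0 match(es)
  Run at pos 9: 'a' (length 1) -> 0 match(es)
Matches found: []
Total: 0

0


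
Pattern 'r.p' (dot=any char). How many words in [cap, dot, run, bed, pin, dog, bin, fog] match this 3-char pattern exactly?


Pattern 'r.p' means: starts with 'r', any single char, ends with 'p'.
Checking each word (must be exactly 3 chars):
  'cap' (len=3): no
  'dot' (len=3): no
  'run' (len=3): no
  'bed' (len=3): no
  'pin' (len=3): no
  'dog' (len=3): no
  'bin' (len=3): no
  'fog' (len=3): no
Matching words: []
Total: 0

0


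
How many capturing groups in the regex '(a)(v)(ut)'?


To count capturing groups, count each '(' that starts a group.
Pattern: '(a)(v)(ut)'
Walking through the pattern:
  Position 0: '(' -> group #1
  Position 3: '(' -> group #2
  Position 6: '(' -> group #3
Total capturing groups: 3

3


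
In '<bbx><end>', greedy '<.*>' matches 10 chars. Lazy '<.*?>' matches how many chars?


Greedy '<.*>' tries to match as MUCH as possible.
Lazy '<.*?>' tries to match as LITTLE as possible.

String: '<bbx><end>'
Greedy '<.*>' starts at first '<' and extends to the LAST '>': '<bbx><end>' (10 chars)
Lazy '<.*?>' starts at first '<' and stops at the FIRST '>': '<bbx>' (5 chars)

5


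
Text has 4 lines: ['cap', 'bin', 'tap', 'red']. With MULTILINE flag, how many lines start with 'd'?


With MULTILINE flag, ^ matches the start of each line.
Lines: ['cap', 'bin', 'tap', 'red']
Checking which lines start with 'd':
  Line 1: 'cap' -> no
  Line 2: 'bin' -> no
  Line 3: 'tap' -> no
  Line 4: 'red' -> no
Matching lines: []
Count: 0

0


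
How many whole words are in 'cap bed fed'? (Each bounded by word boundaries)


Word boundaries (\b) mark the start/end of each word.
Text: 'cap bed fed'
Splitting by whitespace:
  Word 1: 'cap'
  Word 2: 'bed'
  Word 3: 'fed'
Total whole words: 3

3


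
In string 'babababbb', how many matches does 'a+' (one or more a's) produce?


Pattern 'a+' matches one or more consecutive a's.
String: 'babababbb'
Scanning for runs of a:
  Match 1: 'a' (length 1)
  Match 2: 'a' (length 1)
  Match 3: 'a' (length 1)
Total matches: 3

3


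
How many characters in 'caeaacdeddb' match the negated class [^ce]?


Negated class [^ce] matches any char NOT in {c, e}
Scanning 'caeaacdeddb':
  pos 0: 'c' -> no (excluded)
  pos 1: 'a' -> MATCH
  pos 2: 'e' -> no (excluded)
  pos 3: 'a' -> MATCH
  pos 4: 'a' -> MATCH
  pos 5: 'c' -> no (excluded)
  pos 6: 'd' -> MATCH
  pos 7: 'e' -> no (excluded)
  pos 8: 'd' -> MATCH
  pos 9: 'd' -> MATCH
  pos 10: 'b' -> MATCH
Total matches: 7

7


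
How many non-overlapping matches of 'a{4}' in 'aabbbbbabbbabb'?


Pattern 'a{4}' matches exactly 4 consecutive a's (greedy, non-overlapping).
String: 'aabbbbbabbbabb'
Scanning for runs of a's:
  Run at pos 0: 'aa' (length 2) -> 0 match(es)
  Run at pos 7: 'a' (length 1) -> 0 match(es)
  Run at pos 11: 'a' (length 1) -> 0 match(es)
Matches found: []
Total: 0

0


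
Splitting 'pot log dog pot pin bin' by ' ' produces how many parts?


Splitting by ' ' breaks the string at each occurrence of the separator.
Text: 'pot log dog pot pin bin'
Parts after split:
  Part 1: 'pot'
  Part 2: 'log'
  Part 3: 'dog'
  Part 4: 'pot'
  Part 5: 'pin'
  Part 6: 'bin'
Total parts: 6

6


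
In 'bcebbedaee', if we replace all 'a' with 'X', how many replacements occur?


re.sub('a', 'X', text) replaces every occurrence of 'a' with 'X'.
Text: 'bcebbedaee'
Scanning for 'a':
  pos 7: 'a' -> replacement #1
Total replacements: 1

1


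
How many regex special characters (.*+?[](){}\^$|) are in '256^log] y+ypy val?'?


Regex special characters are: . * + ? [ ] ( ) { } \ ^ $ |
Scanning '256^log] y+ypy val?':
  pos 3: '^' -> SPECIAL
  pos 7: ']' -> SPECIAL
  pos 10: '+' -> SPECIAL
  pos 18: '?' -> SPECIAL
Special chars found: ['^', ']', '+', '?']
Total: 4

4


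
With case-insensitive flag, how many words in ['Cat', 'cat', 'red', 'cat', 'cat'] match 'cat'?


Case-insensitive matching: compare each word's lowercase form to 'cat'.
  'Cat' -> lower='cat' -> MATCH
  'cat' -> lower='cat' -> MATCH
  'red' -> lower='red' -> no
  'cat' -> lower='cat' -> MATCH
  'cat' -> lower='cat' -> MATCH
Matches: ['Cat', 'cat', 'cat', 'cat']
Count: 4

4


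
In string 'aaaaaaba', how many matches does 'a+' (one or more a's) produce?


Pattern 'a+' matches one or more consecutive a's.
String: 'aaaaaaba'
Scanning for runs of a:
  Match 1: 'aaaaaa' (length 6)
  Match 2: 'a' (length 1)
Total matches: 2

2


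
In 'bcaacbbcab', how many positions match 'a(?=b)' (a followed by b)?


Lookahead 'a(?=b)' matches 'a' only when followed by 'b'.
String: 'bcaacbbcab'
Checking each position where char is 'a':
  pos 2: 'a' -> no (next='a')
  pos 3: 'a' -> no (next='c')
  pos 8: 'a' -> MATCH (next='b')
Matching positions: [8]
Count: 1

1


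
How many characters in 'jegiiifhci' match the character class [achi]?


Character class [achi] matches any of: {a, c, h, i}
Scanning string 'jegiiifhci' character by character:
  pos 0: 'j' -> no
  pos 1: 'e' -> no
  pos 2: 'g' -> no
  pos 3: 'i' -> MATCH
  pos 4: 'i' -> MATCH
  pos 5: 'i' -> MATCH
  pos 6: 'f' -> no
  pos 7: 'h' -> MATCH
  pos 8: 'c' -> MATCH
  pos 9: 'i' -> MATCH
Total matches: 6

6


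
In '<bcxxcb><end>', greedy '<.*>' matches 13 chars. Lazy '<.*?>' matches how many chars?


Greedy '<.*>' tries to match as MUCH as possible.
Lazy '<.*?>' tries to match as LITTLE as possible.

String: '<bcxxcb><end>'
Greedy '<.*>' starts at first '<' and extends to the LAST '>': '<bcxxcb><end>' (13 chars)
Lazy '<.*?>' starts at first '<' and stops at the FIRST '>': '<bcxxcb>' (8 chars)

8


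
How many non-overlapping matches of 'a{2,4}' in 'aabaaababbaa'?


Pattern 'a{2,4}' matches between 2 and 4 consecutive a's (greedy).
String: 'aabaaababbaa'
Finding runs of a's and applying greedy matching:
  Run at pos 0: 'aa' (length 2)
  Run at pos 3: 'aaa' (length 3)
  Run at pos 7: 'a' (length 1)
  Run at pos 10: 'aa' (length 2)
Matches: ['aa', 'aaa', 'aa']
Count: 3

3


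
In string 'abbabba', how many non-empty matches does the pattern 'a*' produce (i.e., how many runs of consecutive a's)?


Pattern 'a*' matches zero or more a's. We want non-empty runs of consecutive a's.
String: 'abbabba'
Walking through the string to find runs of a's:
  Run 1: positions 0-0 -> 'a'
  Run 2: positions 3-3 -> 'a'
  Run 3: positions 6-6 -> 'a'
Non-empty runs found: ['a', 'a', 'a']
Count: 3

3


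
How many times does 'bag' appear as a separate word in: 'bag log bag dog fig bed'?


Scanning each word for exact match 'bag':
  Word 1: 'bag' -> MATCH
  Word 2: 'log' -> no
  Word 3: 'bag' -> MATCH
  Word 4: 'dog' -> no
  Word 5: 'fig' -> no
  Word 6: 'bed' -> no
Total matches: 2

2


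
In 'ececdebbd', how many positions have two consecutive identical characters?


Looking for consecutive identical characters in 'ececdebbd':
  pos 0-1: 'e' vs 'c' -> different
  pos 1-2: 'c' vs 'e' -> different
  pos 2-3: 'e' vs 'c' -> different
  pos 3-4: 'c' vs 'd' -> different
  pos 4-5: 'd' vs 'e' -> different
  pos 5-6: 'e' vs 'b' -> different
  pos 6-7: 'b' vs 'b' -> MATCH ('bb')
  pos 7-8: 'b' vs 'd' -> different
Consecutive identical pairs: ['bb']
Count: 1

1


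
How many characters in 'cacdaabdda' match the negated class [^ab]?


Negated class [^ab] matches any char NOT in {a, b}
Scanning 'cacdaabdda':
  pos 0: 'c' -> MATCH
  pos 1: 'a' -> no (excluded)
  pos 2: 'c' -> MATCH
  pos 3: 'd' -> MATCH
  pos 4: 'a' -> no (excluded)
  pos 5: 'a' -> no (excluded)
  pos 6: 'b' -> no (excluded)
  pos 7: 'd' -> MATCH
  pos 8: 'd' -> MATCH
  pos 9: 'a' -> no (excluded)
Total matches: 5

5


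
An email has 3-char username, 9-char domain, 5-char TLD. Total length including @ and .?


An email address has format: username@domain.tld
Username length: 3
'@' character: 1
Domain length: 9
'.' character: 1
TLD length: 5
Total = 3 + 1 + 9 + 1 + 5 = 19

19


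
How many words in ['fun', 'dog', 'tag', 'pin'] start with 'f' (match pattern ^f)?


Pattern ^f anchors to start of word. Check which words begin with 'f':
  'fun' -> MATCH (starts with 'f')
  'dog' -> no
  'tag' -> no
  'pin' -> no
Matching words: ['fun']
Count: 1

1


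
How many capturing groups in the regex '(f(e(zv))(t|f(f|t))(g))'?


To count capturing groups, count each '(' that starts a group.
Pattern: '(f(e(zv))(t|f(f|t))(g))'
Walking through the pattern:
  Position 0: '(' -> group #1
  Position 2: '(' -> group #2
  Position 4: '(' -> group #3
  Position 9: '(' -> group #4
  Position 13: '(' -> group #5
  Position 19: '(' -> group #6
Total capturing groups: 6

6


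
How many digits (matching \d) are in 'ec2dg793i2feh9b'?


\d matches any digit 0-9.
Scanning 'ec2dg793i2feh9b':
  pos 2: '2' -> DIGIT
  pos 5: '7' -> DIGIT
  pos 6: '9' -> DIGIT
  pos 7: '3' -> DIGIT
  pos 9: '2' -> DIGIT
  pos 13: '9' -> DIGIT
Digits found: ['2', '7', '9', '3', '2', '9']
Total: 6

6


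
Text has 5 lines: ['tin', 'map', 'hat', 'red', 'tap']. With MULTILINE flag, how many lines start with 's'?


With MULTILINE flag, ^ matches the start of each line.
Lines: ['tin', 'map', 'hat', 'red', 'tap']
Checking which lines start with 's':
  Line 1: 'tin' -> no
  Line 2: 'map' -> no
  Line 3: 'hat' -> no
  Line 4: 'red' -> no
  Line 5: 'tap' -> no
Matching lines: []
Count: 0

0


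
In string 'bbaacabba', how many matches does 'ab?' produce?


Pattern 'ab?' matches 'a' optionally followed by 'b'.
String: 'bbaacabba'
Scanning left to right for 'a' then checking next char:
  Match 1: 'a' (a not followed by b)
  Match 2: 'a' (a not followed by b)
  Match 3: 'ab' (a followed by b)
  Match 4: 'a' (a not followed by b)
Total matches: 4

4


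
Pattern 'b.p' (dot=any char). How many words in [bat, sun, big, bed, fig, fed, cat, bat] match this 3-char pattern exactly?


Pattern 'b.p' means: starts with 'b', any single char, ends with 'p'.
Checking each word (must be exactly 3 chars):
  'bat' (len=3): no
  'sun' (len=3): no
  'big' (len=3): no
  'bed' (len=3): no
  'fig' (len=3): no
  'fed' (len=3): no
  'cat' (len=3): no
  'bat' (len=3): no
Matching words: []
Total: 0

0


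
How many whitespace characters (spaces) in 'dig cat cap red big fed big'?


\s matches whitespace characters (spaces, tabs, etc.).
Text: 'dig cat cap red big fed big'
This text has 7 words separated by spaces.
Number of spaces = number of words - 1 = 7 - 1 = 6

6


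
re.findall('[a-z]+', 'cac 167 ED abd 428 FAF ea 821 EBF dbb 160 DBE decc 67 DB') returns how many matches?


Pattern '[a-z]+' finds one or more lowercase letters.
Text: 'cac 167 ED abd 428 FAF ea 821 EBF dbb 160 DBE decc 67 DB'
Scanning for matches:
  Match 1: 'cac'
  Match 2: 'abd'
  Match 3: 'ea'
  Match 4: 'dbb'
  Match 5: 'decc'
Total matches: 5

5


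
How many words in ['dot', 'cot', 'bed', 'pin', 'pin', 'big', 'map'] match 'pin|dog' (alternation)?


Alternation 'pin|dog' matches either 'pin' or 'dog'.
Checking each word:
  'dot' -> no
  'cot' -> no
  'bed' -> no
  'pin' -> MATCH
  'pin' -> MATCH
  'big' -> no
  'map' -> no
Matches: ['pin', 'pin']
Count: 2

2


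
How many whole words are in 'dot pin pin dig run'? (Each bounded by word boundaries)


Word boundaries (\b) mark the start/end of each word.
Text: 'dot pin pin dig run'
Splitting by whitespace:
  Word 1: 'dot'
  Word 2: 'pin'
  Word 3: 'pin'
  Word 4: 'dig'
  Word 5: 'run'
Total whole words: 5

5


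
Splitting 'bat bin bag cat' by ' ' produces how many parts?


Splitting by ' ' breaks the string at each occurrence of the separator.
Text: 'bat bin bag cat'
Parts after split:
  Part 1: 'bat'
  Part 2: 'bin'
  Part 3: 'bag'
  Part 4: 'cat'
Total parts: 4

4


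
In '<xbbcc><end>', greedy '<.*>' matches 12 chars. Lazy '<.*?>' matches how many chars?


Greedy '<.*>' tries to match as MUCH as possible.
Lazy '<.*?>' tries to match as LITTLE as possible.

String: '<xbbcc><end>'
Greedy '<.*>' starts at first '<' and extends to the LAST '>': '<xbbcc><end>' (12 chars)
Lazy '<.*?>' starts at first '<' and stops at the FIRST '>': '<xbbcc>' (7 chars)

7


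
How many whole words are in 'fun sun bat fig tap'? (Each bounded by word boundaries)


Word boundaries (\b) mark the start/end of each word.
Text: 'fun sun bat fig tap'
Splitting by whitespace:
  Word 1: 'fun'
  Word 2: 'sun'
  Word 3: 'bat'
  Word 4: 'fig'
  Word 5: 'tap'
Total whole words: 5

5


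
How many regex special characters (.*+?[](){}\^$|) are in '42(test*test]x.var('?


Regex special characters are: . * + ? [ ] ( ) { } \ ^ $ |
Scanning '42(test*test]x.var(':
  pos 2: '(' -> SPECIAL
  pos 7: '*' -> SPECIAL
  pos 12: ']' -> SPECIAL
  pos 14: '.' -> SPECIAL
  pos 18: '(' -> SPECIAL
Special chars found: ['(', '*', ']', '.', '(']
Total: 5

5


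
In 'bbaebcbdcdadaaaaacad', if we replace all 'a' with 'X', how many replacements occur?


re.sub('a', 'X', text) replaces every occurrence of 'a' with 'X'.
Text: 'bbaebcbdcdadaaaaacad'
Scanning for 'a':
  pos 2: 'a' -> replacement #1
  pos 10: 'a' -> replacement #2
  pos 12: 'a' -> replacement #3
  pos 13: 'a' -> replacement #4
  pos 14: 'a' -> replacement #5
  pos 15: 'a' -> replacement #6
  pos 16: 'a' -> replacement #7
  pos 18: 'a' -> replacement #8
Total replacements: 8

8


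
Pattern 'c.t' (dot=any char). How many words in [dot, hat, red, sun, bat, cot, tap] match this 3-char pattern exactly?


Pattern 'c.t' means: starts with 'c', any single char, ends with 't'.
Checking each word (must be exactly 3 chars):
  'dot' (len=3): no
  'hat' (len=3): no
  'red' (len=3): no
  'sun' (len=3): no
  'bat' (len=3): no
  'cot' (len=3): MATCH
  'tap' (len=3): no
Matching words: ['cot']
Total: 1

1


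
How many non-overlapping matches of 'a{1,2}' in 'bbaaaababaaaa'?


Pattern 'a{1,2}' matches between 1 and 2 consecutive a's (greedy).
String: 'bbaaaababaaaa'
Finding runs of a's and applying greedy matching:
  Run at pos 2: 'aaaa' (length 4)
  Run at pos 7: 'a' (length 1)
  Run at pos 9: 'aaaa' (length 4)
Matches: ['aa', 'aa', 'a', 'aa', 'aa']
Count: 5

5


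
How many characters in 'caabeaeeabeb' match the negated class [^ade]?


Negated class [^ade] matches any char NOT in {a, d, e}
Scanning 'caabeaeeabeb':
  pos 0: 'c' -> MATCH
  pos 1: 'a' -> no (excluded)
  pos 2: 'a' -> no (excluded)
  pos 3: 'b' -> MATCH
  pos 4: 'e' -> no (excluded)
  pos 5: 'a' -> no (excluded)
  pos 6: 'e' -> no (excluded)
  pos 7: 'e' -> no (excluded)
  pos 8: 'a' -> no (excluded)
  pos 9: 'b' -> MATCH
  pos 10: 'e' -> no (excluded)
  pos 11: 'b' -> MATCH
Total matches: 4

4


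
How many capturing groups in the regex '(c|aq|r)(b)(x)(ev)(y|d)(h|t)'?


To count capturing groups, count each '(' that starts a group.
Pattern: '(c|aq|r)(b)(x)(ev)(y|d)(h|t)'
Walking through the pattern:
  Position 0: '(' -> group #1
  Position 8: '(' -> group #2
  Position 11: '(' -> group #3
  Position 14: '(' -> group #4
  Position 18: '(' -> group #5
  Position 23: '(' -> group #6
Total capturing groups: 6

6


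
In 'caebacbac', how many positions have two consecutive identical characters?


Looking for consecutive identical characters in 'caebacbac':
  pos 0-1: 'c' vs 'a' -> different
  pos 1-2: 'a' vs 'e' -> different
  pos 2-3: 'e' vs 'b' -> different
  pos 3-4: 'b' vs 'a' -> different
  pos 4-5: 'a' vs 'c' -> different
  pos 5-6: 'c' vs 'b' -> different
  pos 6-7: 'b' vs 'a' -> different
  pos 7-8: 'a' vs 'c' -> different
Consecutive identical pairs: []
Count: 0

0


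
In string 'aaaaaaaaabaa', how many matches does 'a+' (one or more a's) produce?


Pattern 'a+' matches one or more consecutive a's.
String: 'aaaaaaaaabaa'
Scanning for runs of a:
  Match 1: 'aaaaaaaaa' (length 9)
  Match 2: 'aa' (length 2)
Total matches: 2

2


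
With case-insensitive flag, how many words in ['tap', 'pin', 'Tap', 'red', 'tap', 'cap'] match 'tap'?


Case-insensitive matching: compare each word's lowercase form to 'tap'.
  'tap' -> lower='tap' -> MATCH
  'pin' -> lower='pin' -> no
  'Tap' -> lower='tap' -> MATCH
  'red' -> lower='red' -> no
  'tap' -> lower='tap' -> MATCH
  'cap' -> lower='cap' -> no
Matches: ['tap', 'Tap', 'tap']
Count: 3

3


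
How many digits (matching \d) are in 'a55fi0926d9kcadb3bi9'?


\d matches any digit 0-9.
Scanning 'a55fi0926d9kcadb3bi9':
  pos 1: '5' -> DIGIT
  pos 2: '5' -> DIGIT
  pos 5: '0' -> DIGIT
  pos 6: '9' -> DIGIT
  pos 7: '2' -> DIGIT
  pos 8: '6' -> DIGIT
  pos 10: '9' -> DIGIT
  pos 16: '3' -> DIGIT
  pos 19: '9' -> DIGIT
Digits found: ['5', '5', '0', '9', '2', '6', '9', '3', '9']
Total: 9

9


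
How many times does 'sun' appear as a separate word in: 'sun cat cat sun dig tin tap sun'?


Scanning each word for exact match 'sun':
  Word 1: 'sun' -> MATCH
  Word 2: 'cat' -> no
  Word 3: 'cat' -> no
  Word 4: 'sun' -> MATCH
  Word 5: 'dig' -> no
  Word 6: 'tin' -> no
  Word 7: 'tap' -> no
  Word 8: 'sun' -> MATCH
Total matches: 3

3


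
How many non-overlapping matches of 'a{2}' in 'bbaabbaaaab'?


Pattern 'a{2}' matches exactly 2 consecutive a's (greedy, non-overlapping).
String: 'bbaabbaaaab'
Scanning for runs of a's:
  Run at pos 2: 'aa' (length 2) -> 1 match(es)
  Run at pos 6: 'aaaa' (length 4) -> 2 match(es)
Matches found: ['aa', 'aa', 'aa']
Total: 3

3
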